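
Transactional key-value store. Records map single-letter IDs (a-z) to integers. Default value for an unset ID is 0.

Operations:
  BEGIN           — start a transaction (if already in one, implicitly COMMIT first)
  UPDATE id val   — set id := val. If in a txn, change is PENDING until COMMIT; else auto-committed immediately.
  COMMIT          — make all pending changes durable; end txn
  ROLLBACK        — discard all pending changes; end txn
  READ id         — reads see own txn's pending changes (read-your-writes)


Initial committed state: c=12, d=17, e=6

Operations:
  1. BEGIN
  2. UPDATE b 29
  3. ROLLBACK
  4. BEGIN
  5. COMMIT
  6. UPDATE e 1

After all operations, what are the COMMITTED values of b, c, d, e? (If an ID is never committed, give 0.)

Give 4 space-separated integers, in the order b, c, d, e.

Initial committed: {c=12, d=17, e=6}
Op 1: BEGIN: in_txn=True, pending={}
Op 2: UPDATE b=29 (pending; pending now {b=29})
Op 3: ROLLBACK: discarded pending ['b']; in_txn=False
Op 4: BEGIN: in_txn=True, pending={}
Op 5: COMMIT: merged [] into committed; committed now {c=12, d=17, e=6}
Op 6: UPDATE e=1 (auto-commit; committed e=1)
Final committed: {c=12, d=17, e=1}

Answer: 0 12 17 1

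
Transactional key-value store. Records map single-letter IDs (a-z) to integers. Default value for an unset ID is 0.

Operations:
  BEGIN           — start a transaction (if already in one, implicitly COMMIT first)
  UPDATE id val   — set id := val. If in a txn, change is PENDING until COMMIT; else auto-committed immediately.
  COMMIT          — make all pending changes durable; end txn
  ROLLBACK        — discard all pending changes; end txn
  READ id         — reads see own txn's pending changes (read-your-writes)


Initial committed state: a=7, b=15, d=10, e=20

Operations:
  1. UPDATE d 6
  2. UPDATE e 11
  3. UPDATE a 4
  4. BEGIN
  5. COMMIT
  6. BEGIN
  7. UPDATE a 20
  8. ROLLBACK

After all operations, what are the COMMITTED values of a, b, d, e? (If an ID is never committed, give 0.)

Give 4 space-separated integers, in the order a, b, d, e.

Initial committed: {a=7, b=15, d=10, e=20}
Op 1: UPDATE d=6 (auto-commit; committed d=6)
Op 2: UPDATE e=11 (auto-commit; committed e=11)
Op 3: UPDATE a=4 (auto-commit; committed a=4)
Op 4: BEGIN: in_txn=True, pending={}
Op 5: COMMIT: merged [] into committed; committed now {a=4, b=15, d=6, e=11}
Op 6: BEGIN: in_txn=True, pending={}
Op 7: UPDATE a=20 (pending; pending now {a=20})
Op 8: ROLLBACK: discarded pending ['a']; in_txn=False
Final committed: {a=4, b=15, d=6, e=11}

Answer: 4 15 6 11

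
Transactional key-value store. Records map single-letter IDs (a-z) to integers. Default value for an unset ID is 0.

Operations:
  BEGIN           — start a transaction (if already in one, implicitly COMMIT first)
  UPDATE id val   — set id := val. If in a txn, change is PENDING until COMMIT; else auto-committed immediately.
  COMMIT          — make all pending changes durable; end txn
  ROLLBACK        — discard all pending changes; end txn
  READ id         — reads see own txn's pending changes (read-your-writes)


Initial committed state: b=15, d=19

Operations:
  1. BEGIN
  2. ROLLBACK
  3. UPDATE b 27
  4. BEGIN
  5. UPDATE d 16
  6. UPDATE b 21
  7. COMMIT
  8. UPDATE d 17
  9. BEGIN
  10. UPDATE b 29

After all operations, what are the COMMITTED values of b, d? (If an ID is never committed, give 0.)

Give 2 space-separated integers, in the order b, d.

Answer: 21 17

Derivation:
Initial committed: {b=15, d=19}
Op 1: BEGIN: in_txn=True, pending={}
Op 2: ROLLBACK: discarded pending []; in_txn=False
Op 3: UPDATE b=27 (auto-commit; committed b=27)
Op 4: BEGIN: in_txn=True, pending={}
Op 5: UPDATE d=16 (pending; pending now {d=16})
Op 6: UPDATE b=21 (pending; pending now {b=21, d=16})
Op 7: COMMIT: merged ['b', 'd'] into committed; committed now {b=21, d=16}
Op 8: UPDATE d=17 (auto-commit; committed d=17)
Op 9: BEGIN: in_txn=True, pending={}
Op 10: UPDATE b=29 (pending; pending now {b=29})
Final committed: {b=21, d=17}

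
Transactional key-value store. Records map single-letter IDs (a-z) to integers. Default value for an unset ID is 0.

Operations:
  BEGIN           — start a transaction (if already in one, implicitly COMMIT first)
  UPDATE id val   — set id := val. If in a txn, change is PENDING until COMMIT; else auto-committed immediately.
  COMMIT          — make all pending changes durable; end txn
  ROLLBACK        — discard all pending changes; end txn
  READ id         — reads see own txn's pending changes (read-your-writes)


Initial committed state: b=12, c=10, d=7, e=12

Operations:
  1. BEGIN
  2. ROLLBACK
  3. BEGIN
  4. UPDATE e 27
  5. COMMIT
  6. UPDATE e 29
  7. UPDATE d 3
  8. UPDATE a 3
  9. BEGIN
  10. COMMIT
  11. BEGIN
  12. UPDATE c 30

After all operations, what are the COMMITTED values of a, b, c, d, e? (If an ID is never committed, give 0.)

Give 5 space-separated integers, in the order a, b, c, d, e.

Initial committed: {b=12, c=10, d=7, e=12}
Op 1: BEGIN: in_txn=True, pending={}
Op 2: ROLLBACK: discarded pending []; in_txn=False
Op 3: BEGIN: in_txn=True, pending={}
Op 4: UPDATE e=27 (pending; pending now {e=27})
Op 5: COMMIT: merged ['e'] into committed; committed now {b=12, c=10, d=7, e=27}
Op 6: UPDATE e=29 (auto-commit; committed e=29)
Op 7: UPDATE d=3 (auto-commit; committed d=3)
Op 8: UPDATE a=3 (auto-commit; committed a=3)
Op 9: BEGIN: in_txn=True, pending={}
Op 10: COMMIT: merged [] into committed; committed now {a=3, b=12, c=10, d=3, e=29}
Op 11: BEGIN: in_txn=True, pending={}
Op 12: UPDATE c=30 (pending; pending now {c=30})
Final committed: {a=3, b=12, c=10, d=3, e=29}

Answer: 3 12 10 3 29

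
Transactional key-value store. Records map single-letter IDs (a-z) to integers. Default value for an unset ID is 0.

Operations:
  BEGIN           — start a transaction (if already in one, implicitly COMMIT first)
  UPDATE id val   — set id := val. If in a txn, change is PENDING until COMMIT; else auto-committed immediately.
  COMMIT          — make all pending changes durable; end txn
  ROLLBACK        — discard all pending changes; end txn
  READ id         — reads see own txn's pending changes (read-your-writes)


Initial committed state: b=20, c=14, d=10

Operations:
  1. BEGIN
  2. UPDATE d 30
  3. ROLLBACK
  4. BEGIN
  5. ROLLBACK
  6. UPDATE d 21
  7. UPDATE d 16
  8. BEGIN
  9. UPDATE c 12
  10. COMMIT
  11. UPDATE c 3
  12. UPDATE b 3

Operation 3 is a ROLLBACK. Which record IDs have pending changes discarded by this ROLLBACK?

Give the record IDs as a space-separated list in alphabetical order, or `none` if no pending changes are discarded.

Initial committed: {b=20, c=14, d=10}
Op 1: BEGIN: in_txn=True, pending={}
Op 2: UPDATE d=30 (pending; pending now {d=30})
Op 3: ROLLBACK: discarded pending ['d']; in_txn=False
Op 4: BEGIN: in_txn=True, pending={}
Op 5: ROLLBACK: discarded pending []; in_txn=False
Op 6: UPDATE d=21 (auto-commit; committed d=21)
Op 7: UPDATE d=16 (auto-commit; committed d=16)
Op 8: BEGIN: in_txn=True, pending={}
Op 9: UPDATE c=12 (pending; pending now {c=12})
Op 10: COMMIT: merged ['c'] into committed; committed now {b=20, c=12, d=16}
Op 11: UPDATE c=3 (auto-commit; committed c=3)
Op 12: UPDATE b=3 (auto-commit; committed b=3)
ROLLBACK at op 3 discards: ['d']

Answer: d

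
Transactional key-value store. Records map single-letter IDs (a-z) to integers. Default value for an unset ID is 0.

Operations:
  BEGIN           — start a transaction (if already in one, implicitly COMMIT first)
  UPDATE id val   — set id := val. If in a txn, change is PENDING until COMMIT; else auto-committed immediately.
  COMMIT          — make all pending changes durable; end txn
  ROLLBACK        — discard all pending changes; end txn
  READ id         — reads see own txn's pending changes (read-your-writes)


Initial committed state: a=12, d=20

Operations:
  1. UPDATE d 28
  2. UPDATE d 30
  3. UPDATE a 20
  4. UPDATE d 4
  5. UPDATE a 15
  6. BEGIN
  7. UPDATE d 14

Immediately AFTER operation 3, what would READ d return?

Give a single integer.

Answer: 30

Derivation:
Initial committed: {a=12, d=20}
Op 1: UPDATE d=28 (auto-commit; committed d=28)
Op 2: UPDATE d=30 (auto-commit; committed d=30)
Op 3: UPDATE a=20 (auto-commit; committed a=20)
After op 3: visible(d) = 30 (pending={}, committed={a=20, d=30})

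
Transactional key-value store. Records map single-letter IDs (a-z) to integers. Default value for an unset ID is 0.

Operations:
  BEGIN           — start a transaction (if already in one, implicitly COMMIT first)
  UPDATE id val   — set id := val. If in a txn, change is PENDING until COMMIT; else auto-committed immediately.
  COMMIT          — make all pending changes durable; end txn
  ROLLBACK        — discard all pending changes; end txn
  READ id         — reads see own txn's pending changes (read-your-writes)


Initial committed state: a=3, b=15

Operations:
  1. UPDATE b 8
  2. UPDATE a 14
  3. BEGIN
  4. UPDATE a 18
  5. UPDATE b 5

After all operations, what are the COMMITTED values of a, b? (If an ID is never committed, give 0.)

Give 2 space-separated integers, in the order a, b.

Initial committed: {a=3, b=15}
Op 1: UPDATE b=8 (auto-commit; committed b=8)
Op 2: UPDATE a=14 (auto-commit; committed a=14)
Op 3: BEGIN: in_txn=True, pending={}
Op 4: UPDATE a=18 (pending; pending now {a=18})
Op 5: UPDATE b=5 (pending; pending now {a=18, b=5})
Final committed: {a=14, b=8}

Answer: 14 8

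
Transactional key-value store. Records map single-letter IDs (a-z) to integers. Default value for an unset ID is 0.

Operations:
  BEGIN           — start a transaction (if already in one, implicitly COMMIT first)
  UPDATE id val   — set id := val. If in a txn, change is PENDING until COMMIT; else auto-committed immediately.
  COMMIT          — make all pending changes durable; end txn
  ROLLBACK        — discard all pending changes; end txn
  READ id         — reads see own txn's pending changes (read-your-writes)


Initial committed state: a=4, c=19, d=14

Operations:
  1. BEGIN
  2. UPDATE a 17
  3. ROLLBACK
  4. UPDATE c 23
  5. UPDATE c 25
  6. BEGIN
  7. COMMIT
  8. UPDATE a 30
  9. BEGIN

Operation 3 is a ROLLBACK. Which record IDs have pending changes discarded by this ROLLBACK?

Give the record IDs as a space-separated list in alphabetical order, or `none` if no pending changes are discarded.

Answer: a

Derivation:
Initial committed: {a=4, c=19, d=14}
Op 1: BEGIN: in_txn=True, pending={}
Op 2: UPDATE a=17 (pending; pending now {a=17})
Op 3: ROLLBACK: discarded pending ['a']; in_txn=False
Op 4: UPDATE c=23 (auto-commit; committed c=23)
Op 5: UPDATE c=25 (auto-commit; committed c=25)
Op 6: BEGIN: in_txn=True, pending={}
Op 7: COMMIT: merged [] into committed; committed now {a=4, c=25, d=14}
Op 8: UPDATE a=30 (auto-commit; committed a=30)
Op 9: BEGIN: in_txn=True, pending={}
ROLLBACK at op 3 discards: ['a']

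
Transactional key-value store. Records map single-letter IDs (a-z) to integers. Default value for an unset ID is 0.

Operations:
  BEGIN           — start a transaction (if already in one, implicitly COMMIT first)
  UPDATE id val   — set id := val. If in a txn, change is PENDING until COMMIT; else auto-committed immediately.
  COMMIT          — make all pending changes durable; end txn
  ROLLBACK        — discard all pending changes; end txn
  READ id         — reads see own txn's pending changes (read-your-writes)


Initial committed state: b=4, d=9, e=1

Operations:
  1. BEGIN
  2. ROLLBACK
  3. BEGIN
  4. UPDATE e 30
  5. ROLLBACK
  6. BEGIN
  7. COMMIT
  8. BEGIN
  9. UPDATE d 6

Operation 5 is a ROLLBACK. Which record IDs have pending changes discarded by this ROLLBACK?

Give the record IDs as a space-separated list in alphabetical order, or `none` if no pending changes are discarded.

Initial committed: {b=4, d=9, e=1}
Op 1: BEGIN: in_txn=True, pending={}
Op 2: ROLLBACK: discarded pending []; in_txn=False
Op 3: BEGIN: in_txn=True, pending={}
Op 4: UPDATE e=30 (pending; pending now {e=30})
Op 5: ROLLBACK: discarded pending ['e']; in_txn=False
Op 6: BEGIN: in_txn=True, pending={}
Op 7: COMMIT: merged [] into committed; committed now {b=4, d=9, e=1}
Op 8: BEGIN: in_txn=True, pending={}
Op 9: UPDATE d=6 (pending; pending now {d=6})
ROLLBACK at op 5 discards: ['e']

Answer: e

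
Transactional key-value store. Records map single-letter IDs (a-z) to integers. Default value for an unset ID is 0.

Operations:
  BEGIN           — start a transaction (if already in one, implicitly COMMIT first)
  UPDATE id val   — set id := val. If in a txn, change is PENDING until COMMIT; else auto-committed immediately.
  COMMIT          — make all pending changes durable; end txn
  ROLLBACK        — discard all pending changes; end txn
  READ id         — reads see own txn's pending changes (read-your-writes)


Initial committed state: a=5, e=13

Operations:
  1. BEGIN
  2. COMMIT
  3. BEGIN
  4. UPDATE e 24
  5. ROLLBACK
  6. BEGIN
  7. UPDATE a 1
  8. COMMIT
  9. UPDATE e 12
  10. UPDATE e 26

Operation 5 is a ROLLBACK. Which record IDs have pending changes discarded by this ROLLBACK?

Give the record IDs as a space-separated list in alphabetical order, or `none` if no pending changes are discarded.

Answer: e

Derivation:
Initial committed: {a=5, e=13}
Op 1: BEGIN: in_txn=True, pending={}
Op 2: COMMIT: merged [] into committed; committed now {a=5, e=13}
Op 3: BEGIN: in_txn=True, pending={}
Op 4: UPDATE e=24 (pending; pending now {e=24})
Op 5: ROLLBACK: discarded pending ['e']; in_txn=False
Op 6: BEGIN: in_txn=True, pending={}
Op 7: UPDATE a=1 (pending; pending now {a=1})
Op 8: COMMIT: merged ['a'] into committed; committed now {a=1, e=13}
Op 9: UPDATE e=12 (auto-commit; committed e=12)
Op 10: UPDATE e=26 (auto-commit; committed e=26)
ROLLBACK at op 5 discards: ['e']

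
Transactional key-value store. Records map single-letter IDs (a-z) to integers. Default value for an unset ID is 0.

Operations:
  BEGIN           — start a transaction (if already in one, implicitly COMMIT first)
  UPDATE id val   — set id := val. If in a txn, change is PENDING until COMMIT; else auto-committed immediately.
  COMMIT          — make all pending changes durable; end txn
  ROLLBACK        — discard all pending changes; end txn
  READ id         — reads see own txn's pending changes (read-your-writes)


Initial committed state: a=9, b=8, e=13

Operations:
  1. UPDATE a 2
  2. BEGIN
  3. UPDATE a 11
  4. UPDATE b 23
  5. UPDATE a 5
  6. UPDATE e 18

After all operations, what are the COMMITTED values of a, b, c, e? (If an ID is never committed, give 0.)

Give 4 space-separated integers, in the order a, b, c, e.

Initial committed: {a=9, b=8, e=13}
Op 1: UPDATE a=2 (auto-commit; committed a=2)
Op 2: BEGIN: in_txn=True, pending={}
Op 3: UPDATE a=11 (pending; pending now {a=11})
Op 4: UPDATE b=23 (pending; pending now {a=11, b=23})
Op 5: UPDATE a=5 (pending; pending now {a=5, b=23})
Op 6: UPDATE e=18 (pending; pending now {a=5, b=23, e=18})
Final committed: {a=2, b=8, e=13}

Answer: 2 8 0 13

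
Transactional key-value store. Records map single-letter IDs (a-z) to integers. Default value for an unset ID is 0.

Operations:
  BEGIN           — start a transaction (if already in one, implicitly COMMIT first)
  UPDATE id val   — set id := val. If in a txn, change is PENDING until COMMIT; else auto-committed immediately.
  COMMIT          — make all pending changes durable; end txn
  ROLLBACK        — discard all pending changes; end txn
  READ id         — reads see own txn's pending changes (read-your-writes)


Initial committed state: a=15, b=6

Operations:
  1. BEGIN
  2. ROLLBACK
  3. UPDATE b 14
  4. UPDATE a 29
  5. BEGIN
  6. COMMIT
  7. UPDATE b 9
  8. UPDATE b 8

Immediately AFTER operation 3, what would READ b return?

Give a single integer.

Initial committed: {a=15, b=6}
Op 1: BEGIN: in_txn=True, pending={}
Op 2: ROLLBACK: discarded pending []; in_txn=False
Op 3: UPDATE b=14 (auto-commit; committed b=14)
After op 3: visible(b) = 14 (pending={}, committed={a=15, b=14})

Answer: 14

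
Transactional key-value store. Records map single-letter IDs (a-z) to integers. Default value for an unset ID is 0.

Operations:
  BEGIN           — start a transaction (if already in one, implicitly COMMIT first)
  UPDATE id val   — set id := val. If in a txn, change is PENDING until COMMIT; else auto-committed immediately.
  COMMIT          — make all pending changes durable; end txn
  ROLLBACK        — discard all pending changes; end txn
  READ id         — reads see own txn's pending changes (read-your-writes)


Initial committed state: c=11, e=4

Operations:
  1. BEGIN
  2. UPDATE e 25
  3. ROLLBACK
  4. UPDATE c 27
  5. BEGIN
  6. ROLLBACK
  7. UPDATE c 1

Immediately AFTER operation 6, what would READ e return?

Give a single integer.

Answer: 4

Derivation:
Initial committed: {c=11, e=4}
Op 1: BEGIN: in_txn=True, pending={}
Op 2: UPDATE e=25 (pending; pending now {e=25})
Op 3: ROLLBACK: discarded pending ['e']; in_txn=False
Op 4: UPDATE c=27 (auto-commit; committed c=27)
Op 5: BEGIN: in_txn=True, pending={}
Op 6: ROLLBACK: discarded pending []; in_txn=False
After op 6: visible(e) = 4 (pending={}, committed={c=27, e=4})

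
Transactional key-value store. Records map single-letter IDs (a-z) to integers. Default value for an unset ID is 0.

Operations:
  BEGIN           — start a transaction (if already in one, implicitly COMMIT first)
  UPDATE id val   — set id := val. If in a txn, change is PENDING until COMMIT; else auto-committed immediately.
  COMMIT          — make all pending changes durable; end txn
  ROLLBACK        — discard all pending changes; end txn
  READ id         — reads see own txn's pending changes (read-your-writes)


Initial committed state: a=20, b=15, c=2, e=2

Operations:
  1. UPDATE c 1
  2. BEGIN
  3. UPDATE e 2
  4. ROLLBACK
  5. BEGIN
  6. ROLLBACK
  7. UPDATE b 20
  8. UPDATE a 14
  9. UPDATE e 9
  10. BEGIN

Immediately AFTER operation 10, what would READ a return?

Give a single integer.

Initial committed: {a=20, b=15, c=2, e=2}
Op 1: UPDATE c=1 (auto-commit; committed c=1)
Op 2: BEGIN: in_txn=True, pending={}
Op 3: UPDATE e=2 (pending; pending now {e=2})
Op 4: ROLLBACK: discarded pending ['e']; in_txn=False
Op 5: BEGIN: in_txn=True, pending={}
Op 6: ROLLBACK: discarded pending []; in_txn=False
Op 7: UPDATE b=20 (auto-commit; committed b=20)
Op 8: UPDATE a=14 (auto-commit; committed a=14)
Op 9: UPDATE e=9 (auto-commit; committed e=9)
Op 10: BEGIN: in_txn=True, pending={}
After op 10: visible(a) = 14 (pending={}, committed={a=14, b=20, c=1, e=9})

Answer: 14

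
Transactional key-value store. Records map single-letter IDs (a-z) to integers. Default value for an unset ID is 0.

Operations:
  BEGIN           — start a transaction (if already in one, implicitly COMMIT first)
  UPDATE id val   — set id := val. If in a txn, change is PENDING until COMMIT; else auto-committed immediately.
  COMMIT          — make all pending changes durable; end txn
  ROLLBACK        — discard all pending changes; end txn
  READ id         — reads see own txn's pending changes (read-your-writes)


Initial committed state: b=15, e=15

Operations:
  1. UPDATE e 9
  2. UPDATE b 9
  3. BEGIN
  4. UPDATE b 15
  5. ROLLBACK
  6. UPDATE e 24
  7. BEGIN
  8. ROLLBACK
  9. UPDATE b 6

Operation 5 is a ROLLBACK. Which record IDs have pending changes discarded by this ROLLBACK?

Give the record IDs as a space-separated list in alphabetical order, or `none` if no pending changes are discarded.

Answer: b

Derivation:
Initial committed: {b=15, e=15}
Op 1: UPDATE e=9 (auto-commit; committed e=9)
Op 2: UPDATE b=9 (auto-commit; committed b=9)
Op 3: BEGIN: in_txn=True, pending={}
Op 4: UPDATE b=15 (pending; pending now {b=15})
Op 5: ROLLBACK: discarded pending ['b']; in_txn=False
Op 6: UPDATE e=24 (auto-commit; committed e=24)
Op 7: BEGIN: in_txn=True, pending={}
Op 8: ROLLBACK: discarded pending []; in_txn=False
Op 9: UPDATE b=6 (auto-commit; committed b=6)
ROLLBACK at op 5 discards: ['b']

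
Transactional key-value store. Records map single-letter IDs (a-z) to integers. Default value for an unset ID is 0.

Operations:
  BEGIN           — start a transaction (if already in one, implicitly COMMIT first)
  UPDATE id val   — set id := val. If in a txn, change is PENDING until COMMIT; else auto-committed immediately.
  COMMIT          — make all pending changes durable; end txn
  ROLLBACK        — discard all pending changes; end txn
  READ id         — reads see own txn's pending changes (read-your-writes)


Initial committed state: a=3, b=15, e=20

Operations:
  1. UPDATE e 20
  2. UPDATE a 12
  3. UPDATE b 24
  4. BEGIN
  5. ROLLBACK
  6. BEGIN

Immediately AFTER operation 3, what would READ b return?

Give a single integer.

Initial committed: {a=3, b=15, e=20}
Op 1: UPDATE e=20 (auto-commit; committed e=20)
Op 2: UPDATE a=12 (auto-commit; committed a=12)
Op 3: UPDATE b=24 (auto-commit; committed b=24)
After op 3: visible(b) = 24 (pending={}, committed={a=12, b=24, e=20})

Answer: 24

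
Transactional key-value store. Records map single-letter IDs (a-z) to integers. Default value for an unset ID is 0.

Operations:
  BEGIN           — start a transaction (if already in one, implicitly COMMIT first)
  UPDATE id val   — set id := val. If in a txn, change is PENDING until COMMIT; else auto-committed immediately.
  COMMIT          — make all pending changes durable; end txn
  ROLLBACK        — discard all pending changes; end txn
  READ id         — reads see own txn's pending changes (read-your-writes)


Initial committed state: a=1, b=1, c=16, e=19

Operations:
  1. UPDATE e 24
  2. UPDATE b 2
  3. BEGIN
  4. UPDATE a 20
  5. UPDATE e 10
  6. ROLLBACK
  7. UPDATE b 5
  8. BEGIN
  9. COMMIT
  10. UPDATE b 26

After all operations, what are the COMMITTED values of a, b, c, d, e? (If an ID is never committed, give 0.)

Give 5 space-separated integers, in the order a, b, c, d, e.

Initial committed: {a=1, b=1, c=16, e=19}
Op 1: UPDATE e=24 (auto-commit; committed e=24)
Op 2: UPDATE b=2 (auto-commit; committed b=2)
Op 3: BEGIN: in_txn=True, pending={}
Op 4: UPDATE a=20 (pending; pending now {a=20})
Op 5: UPDATE e=10 (pending; pending now {a=20, e=10})
Op 6: ROLLBACK: discarded pending ['a', 'e']; in_txn=False
Op 7: UPDATE b=5 (auto-commit; committed b=5)
Op 8: BEGIN: in_txn=True, pending={}
Op 9: COMMIT: merged [] into committed; committed now {a=1, b=5, c=16, e=24}
Op 10: UPDATE b=26 (auto-commit; committed b=26)
Final committed: {a=1, b=26, c=16, e=24}

Answer: 1 26 16 0 24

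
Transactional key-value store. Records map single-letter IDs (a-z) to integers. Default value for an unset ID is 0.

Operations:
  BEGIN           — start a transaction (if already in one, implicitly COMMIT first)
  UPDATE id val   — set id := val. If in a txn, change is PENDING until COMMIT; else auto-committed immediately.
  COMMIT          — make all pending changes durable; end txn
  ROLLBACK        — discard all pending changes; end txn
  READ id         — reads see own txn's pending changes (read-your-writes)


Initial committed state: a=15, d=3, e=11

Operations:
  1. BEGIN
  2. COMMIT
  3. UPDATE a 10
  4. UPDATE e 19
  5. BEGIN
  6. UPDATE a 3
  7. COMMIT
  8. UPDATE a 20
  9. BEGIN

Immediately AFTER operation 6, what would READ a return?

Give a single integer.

Answer: 3

Derivation:
Initial committed: {a=15, d=3, e=11}
Op 1: BEGIN: in_txn=True, pending={}
Op 2: COMMIT: merged [] into committed; committed now {a=15, d=3, e=11}
Op 3: UPDATE a=10 (auto-commit; committed a=10)
Op 4: UPDATE e=19 (auto-commit; committed e=19)
Op 5: BEGIN: in_txn=True, pending={}
Op 6: UPDATE a=3 (pending; pending now {a=3})
After op 6: visible(a) = 3 (pending={a=3}, committed={a=10, d=3, e=19})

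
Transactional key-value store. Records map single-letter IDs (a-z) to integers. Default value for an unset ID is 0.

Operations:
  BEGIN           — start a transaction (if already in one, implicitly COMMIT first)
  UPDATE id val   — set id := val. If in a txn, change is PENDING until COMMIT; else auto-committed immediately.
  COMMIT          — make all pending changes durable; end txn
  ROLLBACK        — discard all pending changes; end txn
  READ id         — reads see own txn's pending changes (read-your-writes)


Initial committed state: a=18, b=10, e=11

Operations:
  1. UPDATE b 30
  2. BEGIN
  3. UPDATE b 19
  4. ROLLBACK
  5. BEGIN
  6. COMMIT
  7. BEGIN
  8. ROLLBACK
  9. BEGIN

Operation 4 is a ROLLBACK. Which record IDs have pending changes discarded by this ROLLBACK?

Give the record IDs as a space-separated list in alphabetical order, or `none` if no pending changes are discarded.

Initial committed: {a=18, b=10, e=11}
Op 1: UPDATE b=30 (auto-commit; committed b=30)
Op 2: BEGIN: in_txn=True, pending={}
Op 3: UPDATE b=19 (pending; pending now {b=19})
Op 4: ROLLBACK: discarded pending ['b']; in_txn=False
Op 5: BEGIN: in_txn=True, pending={}
Op 6: COMMIT: merged [] into committed; committed now {a=18, b=30, e=11}
Op 7: BEGIN: in_txn=True, pending={}
Op 8: ROLLBACK: discarded pending []; in_txn=False
Op 9: BEGIN: in_txn=True, pending={}
ROLLBACK at op 4 discards: ['b']

Answer: b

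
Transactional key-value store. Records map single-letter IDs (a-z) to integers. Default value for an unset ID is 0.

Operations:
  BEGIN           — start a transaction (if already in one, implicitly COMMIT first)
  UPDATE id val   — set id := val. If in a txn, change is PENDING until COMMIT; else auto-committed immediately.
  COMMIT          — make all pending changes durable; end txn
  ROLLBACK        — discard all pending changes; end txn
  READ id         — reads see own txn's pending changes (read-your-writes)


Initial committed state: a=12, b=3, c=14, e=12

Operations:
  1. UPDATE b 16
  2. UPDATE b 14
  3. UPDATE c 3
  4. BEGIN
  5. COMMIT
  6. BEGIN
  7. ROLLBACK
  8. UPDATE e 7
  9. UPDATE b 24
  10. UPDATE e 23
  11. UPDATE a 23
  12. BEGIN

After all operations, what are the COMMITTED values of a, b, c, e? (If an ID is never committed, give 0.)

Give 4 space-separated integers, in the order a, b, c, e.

Initial committed: {a=12, b=3, c=14, e=12}
Op 1: UPDATE b=16 (auto-commit; committed b=16)
Op 2: UPDATE b=14 (auto-commit; committed b=14)
Op 3: UPDATE c=3 (auto-commit; committed c=3)
Op 4: BEGIN: in_txn=True, pending={}
Op 5: COMMIT: merged [] into committed; committed now {a=12, b=14, c=3, e=12}
Op 6: BEGIN: in_txn=True, pending={}
Op 7: ROLLBACK: discarded pending []; in_txn=False
Op 8: UPDATE e=7 (auto-commit; committed e=7)
Op 9: UPDATE b=24 (auto-commit; committed b=24)
Op 10: UPDATE e=23 (auto-commit; committed e=23)
Op 11: UPDATE a=23 (auto-commit; committed a=23)
Op 12: BEGIN: in_txn=True, pending={}
Final committed: {a=23, b=24, c=3, e=23}

Answer: 23 24 3 23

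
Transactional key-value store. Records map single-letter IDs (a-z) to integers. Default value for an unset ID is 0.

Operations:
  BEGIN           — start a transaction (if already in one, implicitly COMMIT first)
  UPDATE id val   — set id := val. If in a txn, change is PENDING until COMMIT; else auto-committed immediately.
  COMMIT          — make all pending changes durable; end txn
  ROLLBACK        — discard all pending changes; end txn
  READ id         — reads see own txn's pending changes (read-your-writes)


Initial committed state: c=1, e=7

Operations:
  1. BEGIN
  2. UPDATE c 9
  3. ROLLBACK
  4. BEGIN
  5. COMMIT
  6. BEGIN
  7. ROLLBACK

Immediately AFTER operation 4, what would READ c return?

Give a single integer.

Answer: 1

Derivation:
Initial committed: {c=1, e=7}
Op 1: BEGIN: in_txn=True, pending={}
Op 2: UPDATE c=9 (pending; pending now {c=9})
Op 3: ROLLBACK: discarded pending ['c']; in_txn=False
Op 4: BEGIN: in_txn=True, pending={}
After op 4: visible(c) = 1 (pending={}, committed={c=1, e=7})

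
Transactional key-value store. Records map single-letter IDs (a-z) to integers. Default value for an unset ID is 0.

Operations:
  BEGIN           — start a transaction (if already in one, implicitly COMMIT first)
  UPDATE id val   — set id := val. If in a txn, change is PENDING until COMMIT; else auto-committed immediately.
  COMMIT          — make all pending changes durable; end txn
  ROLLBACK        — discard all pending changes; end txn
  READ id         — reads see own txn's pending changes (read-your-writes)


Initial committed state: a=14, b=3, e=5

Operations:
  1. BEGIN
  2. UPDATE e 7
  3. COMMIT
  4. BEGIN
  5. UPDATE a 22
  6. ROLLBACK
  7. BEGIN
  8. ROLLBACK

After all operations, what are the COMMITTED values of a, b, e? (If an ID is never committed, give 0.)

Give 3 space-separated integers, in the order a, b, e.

Initial committed: {a=14, b=3, e=5}
Op 1: BEGIN: in_txn=True, pending={}
Op 2: UPDATE e=7 (pending; pending now {e=7})
Op 3: COMMIT: merged ['e'] into committed; committed now {a=14, b=3, e=7}
Op 4: BEGIN: in_txn=True, pending={}
Op 5: UPDATE a=22 (pending; pending now {a=22})
Op 6: ROLLBACK: discarded pending ['a']; in_txn=False
Op 7: BEGIN: in_txn=True, pending={}
Op 8: ROLLBACK: discarded pending []; in_txn=False
Final committed: {a=14, b=3, e=7}

Answer: 14 3 7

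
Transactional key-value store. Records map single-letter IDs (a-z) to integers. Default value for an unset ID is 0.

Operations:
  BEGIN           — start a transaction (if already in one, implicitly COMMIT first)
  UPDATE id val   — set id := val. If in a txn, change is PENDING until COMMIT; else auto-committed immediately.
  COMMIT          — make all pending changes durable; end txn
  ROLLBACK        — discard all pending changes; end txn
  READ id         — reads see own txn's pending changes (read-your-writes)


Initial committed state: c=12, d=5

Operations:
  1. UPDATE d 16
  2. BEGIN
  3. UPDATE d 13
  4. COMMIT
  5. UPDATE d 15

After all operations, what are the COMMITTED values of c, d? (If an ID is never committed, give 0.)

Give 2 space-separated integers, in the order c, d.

Answer: 12 15

Derivation:
Initial committed: {c=12, d=5}
Op 1: UPDATE d=16 (auto-commit; committed d=16)
Op 2: BEGIN: in_txn=True, pending={}
Op 3: UPDATE d=13 (pending; pending now {d=13})
Op 4: COMMIT: merged ['d'] into committed; committed now {c=12, d=13}
Op 5: UPDATE d=15 (auto-commit; committed d=15)
Final committed: {c=12, d=15}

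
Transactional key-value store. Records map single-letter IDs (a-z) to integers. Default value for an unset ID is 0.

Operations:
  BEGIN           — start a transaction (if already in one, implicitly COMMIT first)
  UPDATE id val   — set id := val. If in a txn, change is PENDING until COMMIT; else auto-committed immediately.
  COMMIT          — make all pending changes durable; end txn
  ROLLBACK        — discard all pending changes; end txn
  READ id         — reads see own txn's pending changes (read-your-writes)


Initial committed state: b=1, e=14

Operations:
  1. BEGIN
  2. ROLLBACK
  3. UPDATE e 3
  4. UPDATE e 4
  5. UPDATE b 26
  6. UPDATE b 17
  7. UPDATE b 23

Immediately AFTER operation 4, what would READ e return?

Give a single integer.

Answer: 4

Derivation:
Initial committed: {b=1, e=14}
Op 1: BEGIN: in_txn=True, pending={}
Op 2: ROLLBACK: discarded pending []; in_txn=False
Op 3: UPDATE e=3 (auto-commit; committed e=3)
Op 4: UPDATE e=4 (auto-commit; committed e=4)
After op 4: visible(e) = 4 (pending={}, committed={b=1, e=4})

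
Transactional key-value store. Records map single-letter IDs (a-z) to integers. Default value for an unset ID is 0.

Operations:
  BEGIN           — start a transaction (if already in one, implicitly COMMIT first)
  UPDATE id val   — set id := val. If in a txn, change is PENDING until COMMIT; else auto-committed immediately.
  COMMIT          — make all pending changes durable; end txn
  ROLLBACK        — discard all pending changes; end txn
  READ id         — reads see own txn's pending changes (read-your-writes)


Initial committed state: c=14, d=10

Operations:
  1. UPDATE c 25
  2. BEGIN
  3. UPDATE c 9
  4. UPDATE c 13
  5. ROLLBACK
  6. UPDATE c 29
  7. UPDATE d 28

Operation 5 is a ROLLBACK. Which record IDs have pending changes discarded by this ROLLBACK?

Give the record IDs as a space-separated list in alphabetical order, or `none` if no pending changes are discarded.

Initial committed: {c=14, d=10}
Op 1: UPDATE c=25 (auto-commit; committed c=25)
Op 2: BEGIN: in_txn=True, pending={}
Op 3: UPDATE c=9 (pending; pending now {c=9})
Op 4: UPDATE c=13 (pending; pending now {c=13})
Op 5: ROLLBACK: discarded pending ['c']; in_txn=False
Op 6: UPDATE c=29 (auto-commit; committed c=29)
Op 7: UPDATE d=28 (auto-commit; committed d=28)
ROLLBACK at op 5 discards: ['c']

Answer: c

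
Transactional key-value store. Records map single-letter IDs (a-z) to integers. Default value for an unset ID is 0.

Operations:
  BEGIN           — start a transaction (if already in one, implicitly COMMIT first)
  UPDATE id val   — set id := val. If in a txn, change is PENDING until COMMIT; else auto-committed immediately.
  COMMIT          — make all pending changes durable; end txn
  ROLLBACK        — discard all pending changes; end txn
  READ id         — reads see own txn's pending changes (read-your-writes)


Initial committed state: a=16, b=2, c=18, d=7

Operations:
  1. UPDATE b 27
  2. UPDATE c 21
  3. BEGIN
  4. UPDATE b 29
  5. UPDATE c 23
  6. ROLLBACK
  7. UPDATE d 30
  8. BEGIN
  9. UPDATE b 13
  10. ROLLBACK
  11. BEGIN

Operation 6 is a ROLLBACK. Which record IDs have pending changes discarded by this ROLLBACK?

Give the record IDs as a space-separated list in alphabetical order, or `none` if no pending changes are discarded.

Answer: b c

Derivation:
Initial committed: {a=16, b=2, c=18, d=7}
Op 1: UPDATE b=27 (auto-commit; committed b=27)
Op 2: UPDATE c=21 (auto-commit; committed c=21)
Op 3: BEGIN: in_txn=True, pending={}
Op 4: UPDATE b=29 (pending; pending now {b=29})
Op 5: UPDATE c=23 (pending; pending now {b=29, c=23})
Op 6: ROLLBACK: discarded pending ['b', 'c']; in_txn=False
Op 7: UPDATE d=30 (auto-commit; committed d=30)
Op 8: BEGIN: in_txn=True, pending={}
Op 9: UPDATE b=13 (pending; pending now {b=13})
Op 10: ROLLBACK: discarded pending ['b']; in_txn=False
Op 11: BEGIN: in_txn=True, pending={}
ROLLBACK at op 6 discards: ['b', 'c']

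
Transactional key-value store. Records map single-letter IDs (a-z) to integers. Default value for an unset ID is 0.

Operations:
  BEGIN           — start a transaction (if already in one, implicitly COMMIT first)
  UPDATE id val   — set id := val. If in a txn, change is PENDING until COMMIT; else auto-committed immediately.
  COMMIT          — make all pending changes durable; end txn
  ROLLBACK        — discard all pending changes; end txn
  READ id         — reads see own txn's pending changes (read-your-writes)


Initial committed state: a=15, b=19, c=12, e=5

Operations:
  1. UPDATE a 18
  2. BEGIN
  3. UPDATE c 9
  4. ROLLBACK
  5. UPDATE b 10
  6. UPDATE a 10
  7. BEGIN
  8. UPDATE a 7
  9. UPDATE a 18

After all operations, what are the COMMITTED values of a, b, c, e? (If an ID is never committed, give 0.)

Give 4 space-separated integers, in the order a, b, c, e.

Answer: 10 10 12 5

Derivation:
Initial committed: {a=15, b=19, c=12, e=5}
Op 1: UPDATE a=18 (auto-commit; committed a=18)
Op 2: BEGIN: in_txn=True, pending={}
Op 3: UPDATE c=9 (pending; pending now {c=9})
Op 4: ROLLBACK: discarded pending ['c']; in_txn=False
Op 5: UPDATE b=10 (auto-commit; committed b=10)
Op 6: UPDATE a=10 (auto-commit; committed a=10)
Op 7: BEGIN: in_txn=True, pending={}
Op 8: UPDATE a=7 (pending; pending now {a=7})
Op 9: UPDATE a=18 (pending; pending now {a=18})
Final committed: {a=10, b=10, c=12, e=5}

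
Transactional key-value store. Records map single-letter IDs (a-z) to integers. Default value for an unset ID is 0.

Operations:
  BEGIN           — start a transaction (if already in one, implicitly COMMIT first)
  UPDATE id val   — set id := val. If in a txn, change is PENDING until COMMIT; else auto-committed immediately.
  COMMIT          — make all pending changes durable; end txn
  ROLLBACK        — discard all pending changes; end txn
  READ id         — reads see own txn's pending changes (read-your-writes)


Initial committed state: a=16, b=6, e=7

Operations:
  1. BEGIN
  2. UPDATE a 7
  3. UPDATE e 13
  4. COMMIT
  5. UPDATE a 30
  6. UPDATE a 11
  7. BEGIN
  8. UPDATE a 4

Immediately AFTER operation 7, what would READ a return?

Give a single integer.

Initial committed: {a=16, b=6, e=7}
Op 1: BEGIN: in_txn=True, pending={}
Op 2: UPDATE a=7 (pending; pending now {a=7})
Op 3: UPDATE e=13 (pending; pending now {a=7, e=13})
Op 4: COMMIT: merged ['a', 'e'] into committed; committed now {a=7, b=6, e=13}
Op 5: UPDATE a=30 (auto-commit; committed a=30)
Op 6: UPDATE a=11 (auto-commit; committed a=11)
Op 7: BEGIN: in_txn=True, pending={}
After op 7: visible(a) = 11 (pending={}, committed={a=11, b=6, e=13})

Answer: 11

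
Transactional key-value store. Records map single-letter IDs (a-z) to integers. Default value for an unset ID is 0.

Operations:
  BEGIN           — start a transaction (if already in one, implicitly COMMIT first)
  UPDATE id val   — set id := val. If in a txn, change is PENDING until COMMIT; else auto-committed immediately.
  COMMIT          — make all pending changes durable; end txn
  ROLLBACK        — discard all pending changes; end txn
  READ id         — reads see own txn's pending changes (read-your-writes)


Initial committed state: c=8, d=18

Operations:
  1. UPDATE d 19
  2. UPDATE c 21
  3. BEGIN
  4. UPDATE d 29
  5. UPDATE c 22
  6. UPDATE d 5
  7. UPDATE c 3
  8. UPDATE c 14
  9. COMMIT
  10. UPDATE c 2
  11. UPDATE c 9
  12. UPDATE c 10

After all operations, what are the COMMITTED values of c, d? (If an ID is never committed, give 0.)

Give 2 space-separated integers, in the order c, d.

Initial committed: {c=8, d=18}
Op 1: UPDATE d=19 (auto-commit; committed d=19)
Op 2: UPDATE c=21 (auto-commit; committed c=21)
Op 3: BEGIN: in_txn=True, pending={}
Op 4: UPDATE d=29 (pending; pending now {d=29})
Op 5: UPDATE c=22 (pending; pending now {c=22, d=29})
Op 6: UPDATE d=5 (pending; pending now {c=22, d=5})
Op 7: UPDATE c=3 (pending; pending now {c=3, d=5})
Op 8: UPDATE c=14 (pending; pending now {c=14, d=5})
Op 9: COMMIT: merged ['c', 'd'] into committed; committed now {c=14, d=5}
Op 10: UPDATE c=2 (auto-commit; committed c=2)
Op 11: UPDATE c=9 (auto-commit; committed c=9)
Op 12: UPDATE c=10 (auto-commit; committed c=10)
Final committed: {c=10, d=5}

Answer: 10 5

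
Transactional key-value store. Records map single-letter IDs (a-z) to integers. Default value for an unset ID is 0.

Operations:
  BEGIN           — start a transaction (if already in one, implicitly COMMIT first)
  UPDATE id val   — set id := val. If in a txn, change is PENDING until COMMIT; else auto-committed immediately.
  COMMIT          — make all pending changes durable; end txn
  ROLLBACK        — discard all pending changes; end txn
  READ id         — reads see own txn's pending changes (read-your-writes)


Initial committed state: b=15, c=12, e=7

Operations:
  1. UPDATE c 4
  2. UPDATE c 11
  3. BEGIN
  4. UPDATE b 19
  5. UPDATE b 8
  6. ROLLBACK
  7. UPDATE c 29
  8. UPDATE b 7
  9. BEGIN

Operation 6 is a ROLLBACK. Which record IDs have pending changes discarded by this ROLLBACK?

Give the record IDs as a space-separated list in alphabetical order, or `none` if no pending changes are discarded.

Answer: b

Derivation:
Initial committed: {b=15, c=12, e=7}
Op 1: UPDATE c=4 (auto-commit; committed c=4)
Op 2: UPDATE c=11 (auto-commit; committed c=11)
Op 3: BEGIN: in_txn=True, pending={}
Op 4: UPDATE b=19 (pending; pending now {b=19})
Op 5: UPDATE b=8 (pending; pending now {b=8})
Op 6: ROLLBACK: discarded pending ['b']; in_txn=False
Op 7: UPDATE c=29 (auto-commit; committed c=29)
Op 8: UPDATE b=7 (auto-commit; committed b=7)
Op 9: BEGIN: in_txn=True, pending={}
ROLLBACK at op 6 discards: ['b']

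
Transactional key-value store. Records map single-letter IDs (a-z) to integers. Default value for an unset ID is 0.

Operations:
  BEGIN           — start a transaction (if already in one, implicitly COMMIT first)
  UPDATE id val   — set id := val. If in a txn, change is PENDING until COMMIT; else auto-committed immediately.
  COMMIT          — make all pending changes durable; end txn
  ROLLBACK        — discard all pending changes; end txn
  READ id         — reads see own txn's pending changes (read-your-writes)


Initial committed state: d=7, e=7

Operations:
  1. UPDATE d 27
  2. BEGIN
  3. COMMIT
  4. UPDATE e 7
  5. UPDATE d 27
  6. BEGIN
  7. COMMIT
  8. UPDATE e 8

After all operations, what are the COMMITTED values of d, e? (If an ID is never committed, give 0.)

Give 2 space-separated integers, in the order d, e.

Answer: 27 8

Derivation:
Initial committed: {d=7, e=7}
Op 1: UPDATE d=27 (auto-commit; committed d=27)
Op 2: BEGIN: in_txn=True, pending={}
Op 3: COMMIT: merged [] into committed; committed now {d=27, e=7}
Op 4: UPDATE e=7 (auto-commit; committed e=7)
Op 5: UPDATE d=27 (auto-commit; committed d=27)
Op 6: BEGIN: in_txn=True, pending={}
Op 7: COMMIT: merged [] into committed; committed now {d=27, e=7}
Op 8: UPDATE e=8 (auto-commit; committed e=8)
Final committed: {d=27, e=8}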